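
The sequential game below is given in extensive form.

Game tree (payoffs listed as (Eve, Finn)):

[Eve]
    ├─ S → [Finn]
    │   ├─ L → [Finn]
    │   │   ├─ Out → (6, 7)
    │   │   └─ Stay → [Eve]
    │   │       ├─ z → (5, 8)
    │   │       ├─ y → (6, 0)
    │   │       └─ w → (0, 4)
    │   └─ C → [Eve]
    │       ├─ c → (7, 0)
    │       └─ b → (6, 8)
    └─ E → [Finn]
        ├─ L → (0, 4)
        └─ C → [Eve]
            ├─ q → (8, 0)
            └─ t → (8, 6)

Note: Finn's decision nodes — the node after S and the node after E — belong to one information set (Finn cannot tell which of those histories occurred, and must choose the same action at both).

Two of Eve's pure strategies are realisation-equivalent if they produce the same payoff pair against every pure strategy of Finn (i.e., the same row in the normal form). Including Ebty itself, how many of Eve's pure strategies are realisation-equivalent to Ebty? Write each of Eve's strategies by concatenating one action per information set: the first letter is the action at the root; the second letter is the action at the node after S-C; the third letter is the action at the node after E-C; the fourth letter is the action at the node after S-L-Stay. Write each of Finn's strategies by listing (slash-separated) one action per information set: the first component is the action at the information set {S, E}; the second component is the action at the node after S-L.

6

Row for Ebty (columns L/Out, L/Stay, C/Out, C/Stay): (0,4) (0,4) (8,6) (8,6).
Under Ebty, Eve's choice at the node after S-C and at the node after S-L-Stay can never be reached regardless of what Finn does, so varying those choices leaves every outcome unchanged.
Holding the reachable choices fixed and varying the unreachable ones freely already gives 2 × 3 = 6 equivalent strategies.
No other strategy reproduces this row, so those 6 are the full class: Ectz, Ecty, Ectw, Ebtz, Ebty, Ebtw.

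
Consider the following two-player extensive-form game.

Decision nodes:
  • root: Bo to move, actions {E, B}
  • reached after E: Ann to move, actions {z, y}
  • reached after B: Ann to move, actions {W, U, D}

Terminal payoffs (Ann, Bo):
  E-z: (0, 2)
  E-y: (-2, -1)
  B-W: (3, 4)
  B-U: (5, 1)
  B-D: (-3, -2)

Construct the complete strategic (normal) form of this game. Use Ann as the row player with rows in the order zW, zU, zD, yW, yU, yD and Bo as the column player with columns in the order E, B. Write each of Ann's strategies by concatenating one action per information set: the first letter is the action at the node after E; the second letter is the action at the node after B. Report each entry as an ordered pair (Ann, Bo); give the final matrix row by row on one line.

Row zW: E→(0,2), B→(3,4)
Row zU: E→(0,2), B→(5,1)
Row zD: E→(0,2), B→(-3,-2)
Row yW: E→(-2,-1), B→(3,4)
Row yU: E→(-2,-1), B→(5,1)
Row yD: E→(-2,-1), B→(-3,-2)

zW: (0,2) (3,4) | zU: (0,2) (5,1) | zD: (0,2) (-3,-2) | yW: (-2,-1) (3,4) | yU: (-2,-1) (5,1) | yD: (-2,-1) (-3,-2)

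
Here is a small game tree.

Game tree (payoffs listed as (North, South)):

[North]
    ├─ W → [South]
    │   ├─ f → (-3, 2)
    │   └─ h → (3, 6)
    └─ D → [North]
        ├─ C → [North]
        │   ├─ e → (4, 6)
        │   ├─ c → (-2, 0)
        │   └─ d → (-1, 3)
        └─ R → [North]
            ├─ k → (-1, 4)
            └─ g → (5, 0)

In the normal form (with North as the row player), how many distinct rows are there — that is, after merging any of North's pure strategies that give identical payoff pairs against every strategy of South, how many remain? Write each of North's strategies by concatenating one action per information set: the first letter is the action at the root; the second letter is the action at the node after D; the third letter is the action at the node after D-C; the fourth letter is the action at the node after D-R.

6

North has 24 pure strategies: WCek, WCeg, WCck, WCcg, WCdk, WCdg, WRek, WReg, WRck, WRcg, WRdk, WRdg, DCek, DCeg, DCck, DCcg, DCdk, DCdg, DRek, DReg, DRck, DRcg, DRdk, DRdg. Columns: f, h.
{WCek, WCeg, WCck, WCcg, WCdk, WCdg, WRek, WReg, WRck, WRcg, WRdk, WRdg} → row (-3,2) (3,6)
{DCek, DCeg} → row (4,6) (4,6)
{DCck, DCcg} → row (-2,0) (-2,0)
{DCdk, DCdg} → row (-1,3) (-1,3)
{DRek, DRck, DRdk} → row (-1,4) (-1,4)
{DReg, DRcg, DRdg} → row (5,0) (5,0)
That's 6 distinct rows out of 24 strategies.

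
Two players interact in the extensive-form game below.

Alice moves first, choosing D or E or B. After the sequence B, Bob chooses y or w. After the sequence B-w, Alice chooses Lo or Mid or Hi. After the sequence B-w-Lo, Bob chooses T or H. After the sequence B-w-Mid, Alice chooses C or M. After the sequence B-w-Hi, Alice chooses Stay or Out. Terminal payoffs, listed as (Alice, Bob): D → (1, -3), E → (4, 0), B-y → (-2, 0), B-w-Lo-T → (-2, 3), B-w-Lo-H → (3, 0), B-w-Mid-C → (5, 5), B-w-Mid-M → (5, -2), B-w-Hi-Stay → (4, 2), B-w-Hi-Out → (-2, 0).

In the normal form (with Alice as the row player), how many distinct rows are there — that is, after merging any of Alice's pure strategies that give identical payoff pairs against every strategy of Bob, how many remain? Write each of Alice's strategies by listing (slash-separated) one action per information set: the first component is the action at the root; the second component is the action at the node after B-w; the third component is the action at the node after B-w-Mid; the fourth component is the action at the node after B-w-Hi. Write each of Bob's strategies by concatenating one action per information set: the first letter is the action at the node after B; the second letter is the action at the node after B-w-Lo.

7

Alice has 36 pure strategies: D/Lo/C/Stay, D/Lo/C/Out, D/Lo/M/Stay, D/Lo/M/Out, D/Mid/C/Stay, D/Mid/C/Out, D/Mid/M/Stay, D/Mid/M/Out, D/Hi/C/Stay, D/Hi/C/Out, D/Hi/M/Stay, D/Hi/M/Out, E/Lo/C/Stay, E/Lo/C/Out, E/Lo/M/Stay, E/Lo/M/Out, E/Mid/C/Stay, E/Mid/C/Out, E/Mid/M/Stay, E/Mid/M/Out, E/Hi/C/Stay, E/Hi/C/Out, E/Hi/M/Stay, E/Hi/M/Out, B/Lo/C/Stay, B/Lo/C/Out, B/Lo/M/Stay, B/Lo/M/Out, B/Mid/C/Stay, B/Mid/C/Out, B/Mid/M/Stay, B/Mid/M/Out, B/Hi/C/Stay, B/Hi/C/Out, B/Hi/M/Stay, B/Hi/M/Out. Columns: yT, yH, wT, wH.
{D/Lo/C/Stay, D/Lo/C/Out, D/Lo/M/Stay, D/Lo/M/Out, D/Mid/C/Stay, D/Mid/C/Out, D/Mid/M/Stay, D/Mid/M/Out, D/Hi/C/Stay, D/Hi/C/Out, D/Hi/M/Stay, D/Hi/M/Out} → row (1,-3) (1,-3) (1,-3) (1,-3)
{E/Lo/C/Stay, E/Lo/C/Out, E/Lo/M/Stay, E/Lo/M/Out, E/Mid/C/Stay, E/Mid/C/Out, E/Mid/M/Stay, E/Mid/M/Out, E/Hi/C/Stay, E/Hi/C/Out, E/Hi/M/Stay, E/Hi/M/Out} → row (4,0) (4,0) (4,0) (4,0)
{B/Lo/C/Stay, B/Lo/C/Out, B/Lo/M/Stay, B/Lo/M/Out} → row (-2,0) (-2,0) (-2,3) (3,0)
{B/Mid/C/Stay, B/Mid/C/Out} → row (-2,0) (-2,0) (5,5) (5,5)
{B/Mid/M/Stay, B/Mid/M/Out} → row (-2,0) (-2,0) (5,-2) (5,-2)
{B/Hi/C/Stay, B/Hi/M/Stay} → row (-2,0) (-2,0) (4,2) (4,2)
{B/Hi/C/Out, B/Hi/M/Out} → row (-2,0) (-2,0) (-2,0) (-2,0)
That's 7 distinct rows out of 36 strategies.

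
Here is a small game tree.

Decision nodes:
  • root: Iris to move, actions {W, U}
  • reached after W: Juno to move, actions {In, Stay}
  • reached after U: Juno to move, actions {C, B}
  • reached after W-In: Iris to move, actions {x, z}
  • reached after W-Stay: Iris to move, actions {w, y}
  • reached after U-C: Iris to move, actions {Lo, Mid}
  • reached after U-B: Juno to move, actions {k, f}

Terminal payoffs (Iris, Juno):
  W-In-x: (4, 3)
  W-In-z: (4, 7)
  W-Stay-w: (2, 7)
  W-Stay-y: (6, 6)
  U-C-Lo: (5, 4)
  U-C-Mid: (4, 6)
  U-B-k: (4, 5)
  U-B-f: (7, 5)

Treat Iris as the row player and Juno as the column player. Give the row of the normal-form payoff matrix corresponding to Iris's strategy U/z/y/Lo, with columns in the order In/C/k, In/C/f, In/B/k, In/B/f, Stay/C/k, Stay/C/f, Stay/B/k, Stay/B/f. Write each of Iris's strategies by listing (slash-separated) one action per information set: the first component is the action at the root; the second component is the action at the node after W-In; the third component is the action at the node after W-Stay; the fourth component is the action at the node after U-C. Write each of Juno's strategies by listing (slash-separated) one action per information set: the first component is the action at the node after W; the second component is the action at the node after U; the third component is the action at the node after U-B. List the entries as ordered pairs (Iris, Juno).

vs In/C/k: Iris plays U → Juno plays C at [U] → Iris plays Lo at [U-C] → (5, 4)
vs In/C/f: Iris plays U → Juno plays C at [U] → Iris plays Lo at [U-C] → (5, 4)
vs In/B/k: Iris plays U → Juno plays B at [U] → Juno plays k at [U-B] → (4, 5)
vs In/B/f: Iris plays U → Juno plays B at [U] → Juno plays f at [U-B] → (7, 5)
vs Stay/C/k: Iris plays U → Juno plays C at [U] → Iris plays Lo at [U-C] → (5, 4)
vs Stay/C/f: Iris plays U → Juno plays C at [U] → Iris plays Lo at [U-C] → (5, 4)
vs Stay/B/k: Iris plays U → Juno plays B at [U] → Juno plays k at [U-B] → (4, 5)
vs Stay/B/f: Iris plays U → Juno plays B at [U] → Juno plays f at [U-B] → (7, 5)

(5,4) (5,4) (4,5) (7,5) (5,4) (5,4) (4,5) (7,5)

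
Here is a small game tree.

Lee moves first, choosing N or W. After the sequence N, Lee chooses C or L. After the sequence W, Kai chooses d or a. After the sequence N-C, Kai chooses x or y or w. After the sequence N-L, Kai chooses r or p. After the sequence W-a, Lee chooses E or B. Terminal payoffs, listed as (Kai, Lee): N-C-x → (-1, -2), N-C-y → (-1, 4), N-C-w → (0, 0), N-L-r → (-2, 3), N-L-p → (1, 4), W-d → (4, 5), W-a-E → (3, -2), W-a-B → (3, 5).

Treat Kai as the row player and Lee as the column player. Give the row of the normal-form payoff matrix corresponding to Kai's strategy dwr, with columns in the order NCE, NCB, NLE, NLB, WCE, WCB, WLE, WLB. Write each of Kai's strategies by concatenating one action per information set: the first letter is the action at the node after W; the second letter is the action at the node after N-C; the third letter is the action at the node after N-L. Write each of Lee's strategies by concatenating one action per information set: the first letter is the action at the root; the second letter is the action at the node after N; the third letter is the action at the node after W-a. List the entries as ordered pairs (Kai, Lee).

(0,0) (0,0) (-2,3) (-2,3) (4,5) (4,5) (4,5) (4,5)

vs NCE: Lee plays N → Lee plays C at [N] → Kai plays w at [N-C] → (0, 0)
vs NCB: Lee plays N → Lee plays C at [N] → Kai plays w at [N-C] → (0, 0)
vs NLE: Lee plays N → Lee plays L at [N] → Kai plays r at [N-L] → (-2, 3)
vs NLB: Lee plays N → Lee plays L at [N] → Kai plays r at [N-L] → (-2, 3)
vs WCE: Lee plays W → Kai plays d at [W] → (4, 5)
vs WCB: Lee plays W → Kai plays d at [W] → (4, 5)
vs WLE: Lee plays W → Kai plays d at [W] → (4, 5)
vs WLB: Lee plays W → Kai plays d at [W] → (4, 5)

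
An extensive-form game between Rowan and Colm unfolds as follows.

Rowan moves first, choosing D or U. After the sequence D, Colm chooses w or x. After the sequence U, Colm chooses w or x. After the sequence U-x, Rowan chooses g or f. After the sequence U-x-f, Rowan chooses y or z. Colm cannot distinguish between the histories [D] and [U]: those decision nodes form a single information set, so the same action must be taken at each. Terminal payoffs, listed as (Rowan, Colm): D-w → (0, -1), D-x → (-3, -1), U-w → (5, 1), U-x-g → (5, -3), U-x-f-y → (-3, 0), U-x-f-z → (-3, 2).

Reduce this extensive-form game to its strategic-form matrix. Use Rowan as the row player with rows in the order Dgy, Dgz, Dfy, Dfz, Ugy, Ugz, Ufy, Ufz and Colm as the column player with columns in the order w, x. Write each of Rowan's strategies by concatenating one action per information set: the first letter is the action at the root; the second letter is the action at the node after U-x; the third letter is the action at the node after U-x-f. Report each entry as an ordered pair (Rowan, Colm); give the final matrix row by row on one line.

Dgy: (0,-1) (-3,-1) | Dgz: (0,-1) (-3,-1) | Dfy: (0,-1) (-3,-1) | Dfz: (0,-1) (-3,-1) | Ugy: (5,1) (5,-3) | Ugz: (5,1) (5,-3) | Ufy: (5,1) (-3,0) | Ufz: (5,1) (-3,2)

            w        x
 Dgy   (0,-1)  (-3,-1)
 Dgz   (0,-1)  (-3,-1)
 Dfy   (0,-1)  (-3,-1)
 Dfz   (0,-1)  (-3,-1)
 Ugy    (5,1)   (5,-3)
 Ugz    (5,1)   (5,-3)
 Ufy    (5,1)   (-3,0)
 Ufz    (5,1)   (-3,2)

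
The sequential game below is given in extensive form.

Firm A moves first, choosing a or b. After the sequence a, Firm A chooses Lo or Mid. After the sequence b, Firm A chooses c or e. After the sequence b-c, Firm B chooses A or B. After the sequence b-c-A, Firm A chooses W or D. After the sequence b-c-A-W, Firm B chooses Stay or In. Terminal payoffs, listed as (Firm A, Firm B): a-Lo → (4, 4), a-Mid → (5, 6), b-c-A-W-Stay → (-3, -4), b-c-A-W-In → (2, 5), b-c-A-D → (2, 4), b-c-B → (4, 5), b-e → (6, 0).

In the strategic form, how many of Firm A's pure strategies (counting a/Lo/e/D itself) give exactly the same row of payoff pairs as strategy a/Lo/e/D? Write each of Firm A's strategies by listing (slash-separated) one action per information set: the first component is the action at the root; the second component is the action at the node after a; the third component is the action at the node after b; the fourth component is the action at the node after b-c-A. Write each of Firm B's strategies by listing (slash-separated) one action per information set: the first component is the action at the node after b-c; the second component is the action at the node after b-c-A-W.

Row for a/Lo/e/D (columns A/Stay, A/In, B/Stay, B/In): (4,4) (4,4) (4,4) (4,4).
Under a/Lo/e/D, Firm A's choice at the node after b and at the node after b-c-A can never be reached regardless of what Firm B does, so varying those choices leaves every outcome unchanged.
Holding the reachable choices fixed and varying the unreachable ones freely already gives 2 × 2 = 4 equivalent strategies.
No other strategy reproduces this row, so those 4 are the full class: a/Lo/c/W, a/Lo/c/D, a/Lo/e/W, a/Lo/e/D.

4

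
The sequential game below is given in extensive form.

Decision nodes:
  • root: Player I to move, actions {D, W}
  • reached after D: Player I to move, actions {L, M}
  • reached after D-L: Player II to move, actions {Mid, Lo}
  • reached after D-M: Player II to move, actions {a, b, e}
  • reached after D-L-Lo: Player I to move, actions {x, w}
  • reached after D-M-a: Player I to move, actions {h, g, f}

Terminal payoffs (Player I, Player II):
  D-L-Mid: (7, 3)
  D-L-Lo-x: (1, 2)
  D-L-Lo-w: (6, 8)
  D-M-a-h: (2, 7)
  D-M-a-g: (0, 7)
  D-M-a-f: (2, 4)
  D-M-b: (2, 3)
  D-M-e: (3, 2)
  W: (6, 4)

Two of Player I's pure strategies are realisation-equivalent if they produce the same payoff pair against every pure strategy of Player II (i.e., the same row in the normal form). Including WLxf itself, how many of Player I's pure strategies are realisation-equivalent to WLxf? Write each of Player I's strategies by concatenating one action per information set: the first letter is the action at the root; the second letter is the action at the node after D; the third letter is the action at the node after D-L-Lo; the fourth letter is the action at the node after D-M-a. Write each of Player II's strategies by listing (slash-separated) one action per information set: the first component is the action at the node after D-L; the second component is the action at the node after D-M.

12

Row for WLxf (columns Mid/a, Mid/b, Mid/e, Lo/a, Lo/b, Lo/e): (6,4) (6,4) (6,4) (6,4) (6,4) (6,4).
Under WLxf, Player I's choice at the node after D and at the node after D-L-Lo and at the node after D-M-a can never be reached regardless of what Player II does, so varying those choices leaves every outcome unchanged.
Holding the reachable choices fixed and varying the unreachable ones freely already gives 2 × 2 × 3 = 12 equivalent strategies.
No other strategy reproduces this row, so those 12 are the full class: WLxh, WLxg, WLxf, WLwh, WLwg, WLwf, WMxh, WMxg, WMxf, WMwh, WMwg, WMwf.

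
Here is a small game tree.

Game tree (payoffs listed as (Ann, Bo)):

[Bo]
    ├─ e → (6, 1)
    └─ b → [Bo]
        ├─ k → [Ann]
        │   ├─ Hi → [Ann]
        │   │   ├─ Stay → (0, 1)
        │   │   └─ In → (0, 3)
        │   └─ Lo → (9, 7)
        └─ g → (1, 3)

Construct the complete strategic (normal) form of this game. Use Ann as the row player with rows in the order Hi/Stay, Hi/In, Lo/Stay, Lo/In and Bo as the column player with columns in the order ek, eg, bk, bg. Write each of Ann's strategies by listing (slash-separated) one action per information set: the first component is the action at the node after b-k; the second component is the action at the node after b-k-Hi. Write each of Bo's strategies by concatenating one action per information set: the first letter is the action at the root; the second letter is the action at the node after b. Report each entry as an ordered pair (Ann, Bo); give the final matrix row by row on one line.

Hi/Stay: (6,1) (6,1) (0,1) (1,3) | Hi/In: (6,1) (6,1) (0,3) (1,3) | Lo/Stay: (6,1) (6,1) (9,7) (1,3) | Lo/In: (6,1) (6,1) (9,7) (1,3)

              ek       eg       bk       bg
Hi/Stay    (6,1)    (6,1)    (0,1)    (1,3)
  Hi/In    (6,1)    (6,1)    (0,3)    (1,3)
Lo/Stay    (6,1)    (6,1)    (9,7)    (1,3)
  Lo/In    (6,1)    (6,1)    (9,7)    (1,3)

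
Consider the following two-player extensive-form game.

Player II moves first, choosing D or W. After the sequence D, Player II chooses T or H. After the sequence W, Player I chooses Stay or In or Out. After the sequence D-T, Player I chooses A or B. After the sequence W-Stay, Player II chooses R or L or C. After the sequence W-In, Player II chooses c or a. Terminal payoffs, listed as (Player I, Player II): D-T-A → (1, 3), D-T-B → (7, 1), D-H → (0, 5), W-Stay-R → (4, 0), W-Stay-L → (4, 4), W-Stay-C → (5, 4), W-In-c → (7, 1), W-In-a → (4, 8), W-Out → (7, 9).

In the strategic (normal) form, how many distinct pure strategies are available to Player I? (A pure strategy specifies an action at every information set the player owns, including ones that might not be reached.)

Player I owns the node after W with actions {Stay, In, Out} — three choices.
Player I owns the node after D-T with actions {A, B} — two choices.
A pure strategy fixes one action at each information set independently, so the count is the product 3 × 2 = 6.

6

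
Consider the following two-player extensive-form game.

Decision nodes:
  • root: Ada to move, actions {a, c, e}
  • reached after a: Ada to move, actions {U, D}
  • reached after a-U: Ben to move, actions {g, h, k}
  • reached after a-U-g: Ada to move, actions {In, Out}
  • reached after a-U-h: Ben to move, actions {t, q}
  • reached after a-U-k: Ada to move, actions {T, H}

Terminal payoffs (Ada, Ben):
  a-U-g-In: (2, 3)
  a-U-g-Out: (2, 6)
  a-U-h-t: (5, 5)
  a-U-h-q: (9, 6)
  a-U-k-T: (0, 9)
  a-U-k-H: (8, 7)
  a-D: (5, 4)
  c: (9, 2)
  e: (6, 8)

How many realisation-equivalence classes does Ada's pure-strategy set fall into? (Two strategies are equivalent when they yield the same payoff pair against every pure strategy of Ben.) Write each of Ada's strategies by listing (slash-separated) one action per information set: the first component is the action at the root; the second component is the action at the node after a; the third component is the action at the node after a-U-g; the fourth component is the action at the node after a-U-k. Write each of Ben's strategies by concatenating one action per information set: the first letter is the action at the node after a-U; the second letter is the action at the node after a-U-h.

Ada has 24 pure strategies: a/U/In/T, a/U/In/H, a/U/Out/T, a/U/Out/H, a/D/In/T, a/D/In/H, a/D/Out/T, a/D/Out/H, c/U/In/T, c/U/In/H, c/U/Out/T, c/U/Out/H, c/D/In/T, c/D/In/H, c/D/Out/T, c/D/Out/H, e/U/In/T, e/U/In/H, e/U/Out/T, e/U/Out/H, e/D/In/T, e/D/In/H, e/D/Out/T, e/D/Out/H. Columns: gt, gq, ht, hq, kt, kq.
{a/U/In/T} → row (2,3) (2,3) (5,5) (9,6) (0,9) (0,9)
{a/U/In/H} → row (2,3) (2,3) (5,5) (9,6) (8,7) (8,7)
{a/U/Out/T} → row (2,6) (2,6) (5,5) (9,6) (0,9) (0,9)
{a/U/Out/H} → row (2,6) (2,6) (5,5) (9,6) (8,7) (8,7)
{a/D/In/T, a/D/In/H, a/D/Out/T, a/D/Out/H} → row (5,4) (5,4) (5,4) (5,4) (5,4) (5,4)
{c/U/In/T, c/U/In/H, c/U/Out/T, c/U/Out/H, c/D/In/T, c/D/In/H, c/D/Out/T, c/D/Out/H} → row (9,2) (9,2) (9,2) (9,2) (9,2) (9,2)
{e/U/In/T, e/U/In/H, e/U/Out/T, e/U/Out/H, e/D/In/T, e/D/In/H, e/D/Out/T, e/D/Out/H} → row (6,8) (6,8) (6,8) (6,8) (6,8) (6,8)
That's 7 distinct rows out of 24 strategies.

7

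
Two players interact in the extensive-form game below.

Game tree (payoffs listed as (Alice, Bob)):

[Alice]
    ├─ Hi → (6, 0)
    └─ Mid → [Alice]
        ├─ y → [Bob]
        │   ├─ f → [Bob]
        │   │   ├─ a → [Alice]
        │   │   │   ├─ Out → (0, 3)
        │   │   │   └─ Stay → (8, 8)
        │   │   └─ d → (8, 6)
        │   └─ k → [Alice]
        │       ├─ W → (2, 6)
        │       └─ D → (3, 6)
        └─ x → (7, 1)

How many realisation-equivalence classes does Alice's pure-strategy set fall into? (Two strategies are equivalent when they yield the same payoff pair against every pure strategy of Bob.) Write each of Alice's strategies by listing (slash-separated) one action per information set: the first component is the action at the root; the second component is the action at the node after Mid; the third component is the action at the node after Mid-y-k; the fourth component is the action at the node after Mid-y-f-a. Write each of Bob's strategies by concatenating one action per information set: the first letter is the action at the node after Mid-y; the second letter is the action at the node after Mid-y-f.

6

Alice has 16 pure strategies: Hi/y/W/Out, Hi/y/W/Stay, Hi/y/D/Out, Hi/y/D/Stay, Hi/x/W/Out, Hi/x/W/Stay, Hi/x/D/Out, Hi/x/D/Stay, Mid/y/W/Out, Mid/y/W/Stay, Mid/y/D/Out, Mid/y/D/Stay, Mid/x/W/Out, Mid/x/W/Stay, Mid/x/D/Out, Mid/x/D/Stay. Columns: fa, fd, ka, kd.
{Hi/y/W/Out, Hi/y/W/Stay, Hi/y/D/Out, Hi/y/D/Stay, Hi/x/W/Out, Hi/x/W/Stay, Hi/x/D/Out, Hi/x/D/Stay} → row (6,0) (6,0) (6,0) (6,0)
{Mid/y/W/Out} → row (0,3) (8,6) (2,6) (2,6)
{Mid/y/W/Stay} → row (8,8) (8,6) (2,6) (2,6)
{Mid/y/D/Out} → row (0,3) (8,6) (3,6) (3,6)
{Mid/y/D/Stay} → row (8,8) (8,6) (3,6) (3,6)
{Mid/x/W/Out, Mid/x/W/Stay, Mid/x/D/Out, Mid/x/D/Stay} → row (7,1) (7,1) (7,1) (7,1)
That's 6 distinct rows out of 16 strategies.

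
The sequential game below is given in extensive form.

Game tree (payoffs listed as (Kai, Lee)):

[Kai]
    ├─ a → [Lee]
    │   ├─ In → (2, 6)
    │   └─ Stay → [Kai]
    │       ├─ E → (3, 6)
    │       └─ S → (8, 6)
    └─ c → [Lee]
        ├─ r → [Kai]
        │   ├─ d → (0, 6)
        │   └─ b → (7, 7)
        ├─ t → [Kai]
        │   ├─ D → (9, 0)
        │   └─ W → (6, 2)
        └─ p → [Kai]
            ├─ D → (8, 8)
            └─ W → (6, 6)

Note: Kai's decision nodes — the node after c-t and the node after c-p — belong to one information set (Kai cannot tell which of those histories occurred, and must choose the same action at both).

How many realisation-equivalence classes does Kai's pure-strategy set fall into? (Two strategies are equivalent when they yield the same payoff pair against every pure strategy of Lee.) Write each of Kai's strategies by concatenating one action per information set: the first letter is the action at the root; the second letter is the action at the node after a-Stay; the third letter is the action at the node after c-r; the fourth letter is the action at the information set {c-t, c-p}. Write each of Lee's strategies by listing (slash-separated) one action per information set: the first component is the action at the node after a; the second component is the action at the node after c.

Kai has 16 pure strategies: aEdD, aEdW, aEbD, aEbW, aSdD, aSdW, aSbD, aSbW, cEdD, cEdW, cEbD, cEbW, cSdD, cSdW, cSbD, cSbW. Columns: In/r, In/t, In/p, Stay/r, Stay/t, Stay/p.
{aEdD, aEdW, aEbD, aEbW} → row (2,6) (2,6) (2,6) (3,6) (3,6) (3,6)
{aSdD, aSdW, aSbD, aSbW} → row (2,6) (2,6) (2,6) (8,6) (8,6) (8,6)
{cEdD, cSdD} → row (0,6) (9,0) (8,8) (0,6) (9,0) (8,8)
{cEdW, cSdW} → row (0,6) (6,2) (6,6) (0,6) (6,2) (6,6)
{cEbD, cSbD} → row (7,7) (9,0) (8,8) (7,7) (9,0) (8,8)
{cEbW, cSbW} → row (7,7) (6,2) (6,6) (7,7) (6,2) (6,6)
That's 6 distinct rows out of 16 strategies.

6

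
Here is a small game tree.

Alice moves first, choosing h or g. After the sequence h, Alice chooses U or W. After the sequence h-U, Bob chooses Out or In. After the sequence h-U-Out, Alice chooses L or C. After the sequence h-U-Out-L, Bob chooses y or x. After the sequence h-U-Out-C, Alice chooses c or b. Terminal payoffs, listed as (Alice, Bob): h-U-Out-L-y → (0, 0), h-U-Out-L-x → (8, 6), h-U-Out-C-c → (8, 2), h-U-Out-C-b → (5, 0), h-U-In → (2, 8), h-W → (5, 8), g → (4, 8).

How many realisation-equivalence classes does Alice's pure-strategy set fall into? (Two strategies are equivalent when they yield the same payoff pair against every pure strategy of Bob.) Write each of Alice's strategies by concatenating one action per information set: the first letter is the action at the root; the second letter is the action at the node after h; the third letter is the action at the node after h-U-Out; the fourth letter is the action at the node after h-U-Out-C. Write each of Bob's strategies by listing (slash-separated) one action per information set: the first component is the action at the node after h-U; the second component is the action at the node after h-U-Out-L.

5

Alice has 16 pure strategies: hULc, hULb, hUCc, hUCb, hWLc, hWLb, hWCc, hWCb, gULc, gULb, gUCc, gUCb, gWLc, gWLb, gWCc, gWCb. Columns: Out/y, Out/x, In/y, In/x.
{hULc, hULb} → row (0,0) (8,6) (2,8) (2,8)
{hUCc} → row (8,2) (8,2) (2,8) (2,8)
{hUCb} → row (5,0) (5,0) (2,8) (2,8)
{hWLc, hWLb, hWCc, hWCb} → row (5,8) (5,8) (5,8) (5,8)
{gULc, gULb, gUCc, gUCb, gWLc, gWLb, gWCc, gWCb} → row (4,8) (4,8) (4,8) (4,8)
That's 5 distinct rows out of 16 strategies.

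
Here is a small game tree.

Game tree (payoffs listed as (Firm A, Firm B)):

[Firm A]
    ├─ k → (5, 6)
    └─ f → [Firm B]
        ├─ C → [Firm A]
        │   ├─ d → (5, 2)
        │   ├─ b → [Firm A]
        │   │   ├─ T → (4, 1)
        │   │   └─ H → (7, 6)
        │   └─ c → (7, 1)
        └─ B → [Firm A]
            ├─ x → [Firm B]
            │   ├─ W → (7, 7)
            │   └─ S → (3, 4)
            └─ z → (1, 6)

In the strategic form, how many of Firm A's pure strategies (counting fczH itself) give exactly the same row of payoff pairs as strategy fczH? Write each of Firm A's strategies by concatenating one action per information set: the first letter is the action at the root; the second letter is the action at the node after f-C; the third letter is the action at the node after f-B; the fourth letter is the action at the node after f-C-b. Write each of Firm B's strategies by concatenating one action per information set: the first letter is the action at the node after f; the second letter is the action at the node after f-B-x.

2

Row for fczH (columns CW, CS, BW, BS): (7,1) (7,1) (1,6) (1,6).
Under fczH, Firm A's choice at the node after f-C-b can never be reached regardless of what Firm B does, so varying those choices leaves every outcome unchanged.
Holding the reachable choices fixed and varying the unreachable one freely already gives 2 equivalent strategies.
No other strategy reproduces this row, so those 2 are the full class: fczT, fczH.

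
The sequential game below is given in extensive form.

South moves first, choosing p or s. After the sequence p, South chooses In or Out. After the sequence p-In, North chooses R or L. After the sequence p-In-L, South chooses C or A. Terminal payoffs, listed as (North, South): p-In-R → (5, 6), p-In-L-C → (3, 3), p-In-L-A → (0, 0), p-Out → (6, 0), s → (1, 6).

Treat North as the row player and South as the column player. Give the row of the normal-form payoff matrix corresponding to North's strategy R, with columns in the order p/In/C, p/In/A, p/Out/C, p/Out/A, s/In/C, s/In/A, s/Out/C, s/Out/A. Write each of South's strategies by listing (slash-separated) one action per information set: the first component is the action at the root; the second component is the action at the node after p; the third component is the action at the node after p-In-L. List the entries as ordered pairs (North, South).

(5,6) (5,6) (6,0) (6,0) (1,6) (1,6) (1,6) (1,6)

vs p/In/C: South plays p → South plays In at [p] → North plays R at [p-In] → (5, 6)
vs p/In/A: South plays p → South plays In at [p] → North plays R at [p-In] → (5, 6)
vs p/Out/C: South plays p → South plays Out at [p] → (6, 0)
vs p/Out/A: South plays p → South plays Out at [p] → (6, 0)
vs s/In/C: South plays s → (1, 6)
vs s/In/A: South plays s → (1, 6)
vs s/Out/C: South plays s → (1, 6)
vs s/Out/A: South plays s → (1, 6)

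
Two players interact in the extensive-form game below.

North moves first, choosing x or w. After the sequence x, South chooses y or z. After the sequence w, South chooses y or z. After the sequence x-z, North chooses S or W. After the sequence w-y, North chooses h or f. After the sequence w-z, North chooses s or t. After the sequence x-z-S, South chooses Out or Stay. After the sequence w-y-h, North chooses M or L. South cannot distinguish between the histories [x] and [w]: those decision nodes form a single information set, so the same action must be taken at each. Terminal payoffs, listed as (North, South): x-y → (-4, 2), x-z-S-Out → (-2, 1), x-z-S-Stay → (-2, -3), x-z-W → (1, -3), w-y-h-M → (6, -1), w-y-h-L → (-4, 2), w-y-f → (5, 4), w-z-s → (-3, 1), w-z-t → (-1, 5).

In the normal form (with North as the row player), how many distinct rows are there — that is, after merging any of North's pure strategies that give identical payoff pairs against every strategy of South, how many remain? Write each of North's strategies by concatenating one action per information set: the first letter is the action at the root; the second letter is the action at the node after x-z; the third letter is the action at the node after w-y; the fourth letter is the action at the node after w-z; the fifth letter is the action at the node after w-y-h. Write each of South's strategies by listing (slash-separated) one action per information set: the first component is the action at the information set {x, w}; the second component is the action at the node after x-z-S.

North has 32 pure strategies: xShsM, xShsL, xShtM, xShtL, xSfsM, xSfsL, xSftM, xSftL, xWhsM, xWhsL, xWhtM, xWhtL, xWfsM, xWfsL, xWftM, xWftL, wShsM, wShsL, wShtM, wShtL, wSfsM, wSfsL, wSftM, wSftL, wWhsM, wWhsL, wWhtM, wWhtL, wWfsM, wWfsL, wWftM, wWftL. Columns: y/Out, y/Stay, z/Out, z/Stay.
{xShsM, xShsL, xShtM, xShtL, xSfsM, xSfsL, xSftM, xSftL} → row (-4,2) (-4,2) (-2,1) (-2,-3)
{xWhsM, xWhsL, xWhtM, xWhtL, xWfsM, xWfsL, xWftM, xWftL} → row (-4,2) (-4,2) (1,-3) (1,-3)
{wShsM, wWhsM} → row (6,-1) (6,-1) (-3,1) (-3,1)
{wShsL, wWhsL} → row (-4,2) (-4,2) (-3,1) (-3,1)
{wShtM, wWhtM} → row (6,-1) (6,-1) (-1,5) (-1,5)
{wShtL, wWhtL} → row (-4,2) (-4,2) (-1,5) (-1,5)
{wSfsM, wSfsL, wWfsM, wWfsL} → row (5,4) (5,4) (-3,1) (-3,1)
{wSftM, wSftL, wWftM, wWftL} → row (5,4) (5,4) (-1,5) (-1,5)
That's 8 distinct rows out of 32 strategies.

8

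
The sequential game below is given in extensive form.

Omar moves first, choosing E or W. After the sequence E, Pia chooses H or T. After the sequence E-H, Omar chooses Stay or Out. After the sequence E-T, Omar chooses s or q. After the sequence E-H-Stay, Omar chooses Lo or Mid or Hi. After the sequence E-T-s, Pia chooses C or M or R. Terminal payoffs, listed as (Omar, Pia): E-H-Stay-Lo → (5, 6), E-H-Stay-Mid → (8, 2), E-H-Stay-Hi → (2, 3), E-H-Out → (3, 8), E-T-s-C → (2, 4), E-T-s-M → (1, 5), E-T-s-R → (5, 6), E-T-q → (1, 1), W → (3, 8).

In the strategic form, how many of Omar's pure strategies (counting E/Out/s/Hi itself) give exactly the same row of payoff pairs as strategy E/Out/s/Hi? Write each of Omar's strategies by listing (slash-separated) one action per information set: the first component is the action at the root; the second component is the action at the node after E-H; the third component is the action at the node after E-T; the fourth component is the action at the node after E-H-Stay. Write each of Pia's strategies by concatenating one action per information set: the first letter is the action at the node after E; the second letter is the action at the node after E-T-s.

Row for E/Out/s/Hi (columns HC, HM, HR, TC, TM, TR): (3,8) (3,8) (3,8) (2,4) (1,5) (5,6).
Under E/Out/s/Hi, Omar's choice at the node after E-H-Stay can never be reached regardless of what Pia does, so varying those choices leaves every outcome unchanged.
Holding the reachable choices fixed and varying the unreachable one freely already gives 3 equivalent strategies.
No other strategy reproduces this row, so those 3 are the full class: E/Out/s/Lo, E/Out/s/Mid, E/Out/s/Hi.

3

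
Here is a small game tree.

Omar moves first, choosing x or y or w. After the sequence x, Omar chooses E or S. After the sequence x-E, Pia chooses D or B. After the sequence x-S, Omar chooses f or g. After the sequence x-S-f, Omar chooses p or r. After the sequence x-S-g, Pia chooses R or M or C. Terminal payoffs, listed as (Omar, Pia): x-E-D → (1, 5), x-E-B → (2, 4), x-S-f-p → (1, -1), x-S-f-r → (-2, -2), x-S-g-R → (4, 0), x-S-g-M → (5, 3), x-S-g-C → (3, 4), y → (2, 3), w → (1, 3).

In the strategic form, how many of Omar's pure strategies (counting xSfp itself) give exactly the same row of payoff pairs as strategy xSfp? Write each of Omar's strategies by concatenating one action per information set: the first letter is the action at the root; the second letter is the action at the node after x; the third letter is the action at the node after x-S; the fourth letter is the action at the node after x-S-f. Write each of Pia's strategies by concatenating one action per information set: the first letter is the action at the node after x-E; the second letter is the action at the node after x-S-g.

1

Row for xSfp (columns DR, DM, DC, BR, BM, BC): (1,-1) (1,-1) (1,-1) (1,-1) (1,-1) (1,-1).
Every one of Omar's information sets is on the play path for some reply by Pia when Omar follows xSfp.
Changing the action at any of them therefore changes at least one column, so only xSfp itself gives this row.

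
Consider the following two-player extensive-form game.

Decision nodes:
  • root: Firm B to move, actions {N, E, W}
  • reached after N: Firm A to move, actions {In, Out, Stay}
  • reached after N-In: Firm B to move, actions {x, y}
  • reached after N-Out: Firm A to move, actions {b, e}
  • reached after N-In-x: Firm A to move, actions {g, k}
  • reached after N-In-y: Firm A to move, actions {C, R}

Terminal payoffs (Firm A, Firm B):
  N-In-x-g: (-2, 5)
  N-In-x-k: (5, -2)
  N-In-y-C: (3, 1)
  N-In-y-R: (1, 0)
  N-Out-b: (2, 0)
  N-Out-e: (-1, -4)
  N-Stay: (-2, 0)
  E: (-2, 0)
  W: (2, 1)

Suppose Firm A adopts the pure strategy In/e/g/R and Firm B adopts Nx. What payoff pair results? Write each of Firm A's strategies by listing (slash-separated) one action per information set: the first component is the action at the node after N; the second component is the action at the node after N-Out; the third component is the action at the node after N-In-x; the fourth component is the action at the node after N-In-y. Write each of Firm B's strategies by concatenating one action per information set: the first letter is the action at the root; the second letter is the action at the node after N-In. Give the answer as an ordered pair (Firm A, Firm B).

(-2, 5)

Trace the play path from the root:
  Firm B plays N
  Firm A plays In at [N]
  Firm B plays x at [N-In]
  Firm A plays g at [N-In-x]
→ terminal payoff (-2, 5).
(Firm A's choice at the node after N-Out is never reached on this path, so it doesn't affect the outcome.)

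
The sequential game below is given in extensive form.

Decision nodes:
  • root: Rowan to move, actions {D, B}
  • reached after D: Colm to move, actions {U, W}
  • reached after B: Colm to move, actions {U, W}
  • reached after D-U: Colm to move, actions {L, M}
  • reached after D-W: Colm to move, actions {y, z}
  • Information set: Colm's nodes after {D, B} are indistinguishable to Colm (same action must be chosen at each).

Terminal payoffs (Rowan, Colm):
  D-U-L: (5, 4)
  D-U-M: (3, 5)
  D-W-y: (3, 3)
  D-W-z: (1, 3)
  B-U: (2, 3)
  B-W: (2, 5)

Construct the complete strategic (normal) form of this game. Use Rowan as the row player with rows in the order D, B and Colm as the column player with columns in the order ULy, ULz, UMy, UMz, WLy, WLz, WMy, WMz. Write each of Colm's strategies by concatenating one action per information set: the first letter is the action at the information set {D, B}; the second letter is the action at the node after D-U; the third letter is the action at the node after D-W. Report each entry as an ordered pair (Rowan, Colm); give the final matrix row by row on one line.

          ULy      ULz      UMy      UMz      WLy      WLz      WMy      WMz
   D    (5,4)    (5,4)    (3,5)    (3,5)    (3,3)    (1,3)    (3,3)    (1,3)
   B    (2,3)    (2,3)    (2,3)    (2,3)    (2,5)    (2,5)    (2,5)    (2,5)

D: (5,4) (5,4) (3,5) (3,5) (3,3) (1,3) (3,3) (1,3) | B: (2,3) (2,3) (2,3) (2,3) (2,5) (2,5) (2,5) (2,5)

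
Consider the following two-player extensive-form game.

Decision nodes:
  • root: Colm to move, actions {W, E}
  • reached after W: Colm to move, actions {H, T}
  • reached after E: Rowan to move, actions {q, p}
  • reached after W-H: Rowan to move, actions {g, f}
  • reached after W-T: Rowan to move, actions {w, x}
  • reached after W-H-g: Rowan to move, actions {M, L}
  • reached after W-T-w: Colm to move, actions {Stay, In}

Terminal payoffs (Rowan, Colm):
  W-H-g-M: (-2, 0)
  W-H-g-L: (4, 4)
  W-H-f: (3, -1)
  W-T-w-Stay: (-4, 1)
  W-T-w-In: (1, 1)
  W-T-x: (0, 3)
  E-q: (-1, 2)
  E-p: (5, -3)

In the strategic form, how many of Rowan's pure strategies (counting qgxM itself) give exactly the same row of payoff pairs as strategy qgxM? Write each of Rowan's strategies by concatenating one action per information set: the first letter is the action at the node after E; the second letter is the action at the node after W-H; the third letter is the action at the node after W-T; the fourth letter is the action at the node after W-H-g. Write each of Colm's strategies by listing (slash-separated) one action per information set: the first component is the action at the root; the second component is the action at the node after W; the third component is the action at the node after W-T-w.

Row for qgxM (columns W/H/Stay, W/H/In, W/T/Stay, W/T/In, E/H/Stay, E/H/In, E/T/Stay, E/T/In): (-2,0) (-2,0) (0,3) (0,3) (-1,2) (-1,2) (-1,2) (-1,2).
Every one of Rowan's information sets is on the play path for some reply by Colm when Rowan follows qgxM.
Changing the action at any of them therefore changes at least one column, so only qgxM itself gives this row.

1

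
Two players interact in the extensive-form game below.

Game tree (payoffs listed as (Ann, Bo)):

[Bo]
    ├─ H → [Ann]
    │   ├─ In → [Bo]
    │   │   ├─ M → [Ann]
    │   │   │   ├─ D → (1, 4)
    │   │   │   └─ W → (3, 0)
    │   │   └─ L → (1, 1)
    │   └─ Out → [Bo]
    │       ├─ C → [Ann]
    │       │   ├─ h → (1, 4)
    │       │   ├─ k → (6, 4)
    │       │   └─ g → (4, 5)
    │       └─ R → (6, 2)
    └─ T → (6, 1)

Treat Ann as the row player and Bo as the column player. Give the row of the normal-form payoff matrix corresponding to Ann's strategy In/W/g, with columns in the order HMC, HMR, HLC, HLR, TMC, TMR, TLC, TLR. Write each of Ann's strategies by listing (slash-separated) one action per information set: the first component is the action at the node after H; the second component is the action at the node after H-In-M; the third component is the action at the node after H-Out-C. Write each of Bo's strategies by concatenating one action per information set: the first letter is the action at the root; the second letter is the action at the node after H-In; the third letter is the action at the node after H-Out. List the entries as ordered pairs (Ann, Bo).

vs HMC: Bo plays H → Ann plays In at [H] → Bo plays M at [H-In] → Ann plays W at [H-In-M] → (3, 0)
vs HMR: Bo plays H → Ann plays In at [H] → Bo plays M at [H-In] → Ann plays W at [H-In-M] → (3, 0)
vs HLC: Bo plays H → Ann plays In at [H] → Bo plays L at [H-In] → (1, 1)
vs HLR: Bo plays H → Ann plays In at [H] → Bo plays L at [H-In] → (1, 1)
vs TMC: Bo plays T → (6, 1)
vs TMR: Bo plays T → (6, 1)
vs TLC: Bo plays T → (6, 1)
vs TLR: Bo plays T → (6, 1)

(3,0) (3,0) (1,1) (1,1) (6,1) (6,1) (6,1) (6,1)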